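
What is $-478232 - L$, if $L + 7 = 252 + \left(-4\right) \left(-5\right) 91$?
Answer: $-480297$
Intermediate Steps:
$L = 2065$ ($L = -7 + \left(252 + \left(-4\right) \left(-5\right) 91\right) = -7 + \left(252 + 20 \cdot 91\right) = -7 + \left(252 + 1820\right) = -7 + 2072 = 2065$)
$-478232 - L = -478232 - 2065 = -480297$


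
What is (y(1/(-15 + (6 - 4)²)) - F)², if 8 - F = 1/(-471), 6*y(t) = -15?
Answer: 97871449/887364 ≈ 110.29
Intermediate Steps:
y(t) = -5/2 (y(t) = (⅙)*(-15) = -5/2)
F = 3769/471 (F = 8 - 1/(-471) = 8 - 1*(-1/471) = 8 + 1/471 = 3769/471 ≈ 8.0021)
(y(1/(-15 + (6 - 4)²)) - F)² = (-5/2 - 1*3769/471)² = (-5/2 - 3769/471)² = (-9893/942)² = 97871449/887364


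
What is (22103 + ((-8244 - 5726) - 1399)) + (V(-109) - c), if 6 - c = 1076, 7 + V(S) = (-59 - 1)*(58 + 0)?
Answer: 4317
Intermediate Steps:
V(S) = -3487 (V(S) = -7 + (-59 - 1)*(58 + 0) = -7 - 60*58 = -7 - 3480 = -3487)
c = -1070 (c = 6 - 1*1076 = 6 - 1076 = -1070)
(22103 + ((-8244 - 5726) - 1399)) + (V(-109) - c) = (22103 + ((-8244 - 5726) - 1399)) + (-3487 - 1*(-1070)) = (22103 + (-13970 - 1399)) + (-3487 + 1070) = (22103 - 15369) - 2417 = 6734 - 2417 = 4317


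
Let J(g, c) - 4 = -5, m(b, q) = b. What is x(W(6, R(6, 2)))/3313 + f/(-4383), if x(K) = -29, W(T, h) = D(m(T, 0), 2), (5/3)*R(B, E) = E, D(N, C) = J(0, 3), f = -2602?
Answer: 8493319/14520879 ≈ 0.58490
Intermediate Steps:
J(g, c) = -1 (J(g, c) = 4 - 5 = -1)
D(N, C) = -1
R(B, E) = 3*E/5
W(T, h) = -1
x(W(6, R(6, 2)))/3313 + f/(-4383) = -29/3313 - 2602/(-4383) = -29*1/3313 - 2602*(-1/4383) = -29/3313 + 2602/4383 = 8493319/14520879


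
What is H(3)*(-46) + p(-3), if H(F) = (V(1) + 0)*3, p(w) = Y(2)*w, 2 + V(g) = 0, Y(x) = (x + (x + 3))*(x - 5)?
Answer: 339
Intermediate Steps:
Y(x) = (-5 + x)*(3 + 2*x) (Y(x) = (x + (3 + x))*(-5 + x) = (3 + 2*x)*(-5 + x) = (-5 + x)*(3 + 2*x))
V(g) = -2 (V(g) = -2 + 0 = -2)
p(w) = -21*w (p(w) = (-15 - 7*2 + 2*2²)*w = (-15 - 14 + 2*4)*w = (-15 - 14 + 8)*w = -21*w)
H(F) = -6 (H(F) = (-2 + 0)*3 = -2*3 = -6)
H(3)*(-46) + p(-3) = -6*(-46) - 21*(-3) = 276 + 63 = 339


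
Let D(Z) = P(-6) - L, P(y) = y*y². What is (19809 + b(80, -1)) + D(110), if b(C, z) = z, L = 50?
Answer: 19542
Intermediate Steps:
P(y) = y³
D(Z) = -266 (D(Z) = (-6)³ - 1*50 = -216 - 50 = -266)
(19809 + b(80, -1)) + D(110) = (19809 - 1) - 266 = 19808 - 266 = 19542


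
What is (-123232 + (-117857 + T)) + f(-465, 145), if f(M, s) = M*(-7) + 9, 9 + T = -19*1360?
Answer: -263674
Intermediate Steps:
T = -25849 (T = -9 - 19*1360 = -9 - 25840 = -25849)
f(M, s) = 9 - 7*M (f(M, s) = -7*M + 9 = 9 - 7*M)
(-123232 + (-117857 + T)) + f(-465, 145) = (-123232 + (-117857 - 25849)) + (9 - 7*(-465)) = (-123232 - 143706) + (9 + 3255) = -266938 + 3264 = -263674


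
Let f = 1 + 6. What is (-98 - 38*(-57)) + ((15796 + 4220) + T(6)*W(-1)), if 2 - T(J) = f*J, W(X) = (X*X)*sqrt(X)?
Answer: 22084 - 40*I ≈ 22084.0 - 40.0*I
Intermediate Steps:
f = 7
W(X) = X**(5/2) (W(X) = X**2*sqrt(X) = X**(5/2))
T(J) = 2 - 7*J
(-98 - 38*(-57)) + ((15796 + 4220) + T(6)*W(-1)) = (-98 - 38*(-57)) + ((15796 + 4220) + (2 - 7*6)*(-1)**(5/2)) = (-98 + 2166) + (20016 + (2 - 42)*I) = 2068 + (20016 - 40*I) = 22084 - 40*I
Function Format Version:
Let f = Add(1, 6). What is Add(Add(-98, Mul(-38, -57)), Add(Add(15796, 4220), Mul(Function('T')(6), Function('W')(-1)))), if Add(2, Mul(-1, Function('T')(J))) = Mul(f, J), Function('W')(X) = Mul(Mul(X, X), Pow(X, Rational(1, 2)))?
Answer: Add(22084, Mul(-40, I)) ≈ Add(22084., Mul(-40.000, I))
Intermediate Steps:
f = 7
Function('W')(X) = Pow(X, Rational(5, 2)) (Function('W')(X) = Mul(Pow(X, 2), Pow(X, Rational(1, 2))) = Pow(X, Rational(5, 2)))
Function('T')(J) = Add(2, Mul(-7, J)) (Function('T')(J) = Add(2, Mul(-1, Mul(7, J))) = Add(2, Mul(-7, J)))
Add(Add(-98, Mul(-38, -57)), Add(Add(15796, 4220), Mul(Function('T')(6), Function('W')(-1)))) = Add(Add(-98, Mul(-38, -57)), Add(Add(15796, 4220), Mul(Add(2, Mul(-7, 6)), Pow(-1, Rational(5, 2))))) = Add(Add(-98, 2166), Add(20016, Mul(Add(2, -42), I))) = Add(2068, Add(20016, Mul(-40, I))) = Add(22084, Mul(-40, I))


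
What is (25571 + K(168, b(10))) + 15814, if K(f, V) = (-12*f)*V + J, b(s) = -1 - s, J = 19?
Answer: 63580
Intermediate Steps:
K(f, V) = 19 - 12*V*f (K(f, V) = (-12*f)*V + 19 = -12*V*f + 19 = 19 - 12*V*f)
(25571 + K(168, b(10))) + 15814 = (25571 + (19 - 12*(-1 - 1*10)*168)) + 15814 = (25571 + (19 - 12*(-1 - 10)*168)) + 15814 = (25571 + (19 - 12*(-11)*168)) + 15814 = (25571 + (19 + 22176)) + 15814 = (25571 + 22195) + 15814 = 47766 + 15814 = 63580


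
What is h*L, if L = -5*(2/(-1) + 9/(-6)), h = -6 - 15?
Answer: -735/2 ≈ -367.50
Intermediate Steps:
h = -21
L = 35/2 (L = -5*(2*(-1) + 9*(-⅙)) = -5*(-2 - 3/2) = -5*(-7/2) = 35/2 ≈ 17.500)
h*L = -21*35/2 = -735/2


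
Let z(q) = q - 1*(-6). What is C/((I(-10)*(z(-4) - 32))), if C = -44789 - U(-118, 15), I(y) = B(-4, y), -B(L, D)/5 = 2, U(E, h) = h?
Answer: -11201/75 ≈ -149.35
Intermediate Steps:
B(L, D) = -10 (B(L, D) = -5*2 = -10)
I(y) = -10
z(q) = 6 + q (z(q) = q + 6 = 6 + q)
C = -44804 (C = -44789 - 1*15 = -44789 - 15 = -44804)
C/((I(-10)*(z(-4) - 32))) = -44804*(-1/(10*((6 - 4) - 32))) = -44804*(-1/(10*(2 - 32))) = -44804/((-10*(-30))) = -44804/300 = -44804*1/300 = -11201/75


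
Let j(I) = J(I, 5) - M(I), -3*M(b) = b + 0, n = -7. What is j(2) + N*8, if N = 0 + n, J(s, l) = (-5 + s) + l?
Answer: -160/3 ≈ -53.333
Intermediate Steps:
J(s, l) = -5 + l + s
M(b) = -b/3 (M(b) = -(b + 0)/3 = -b/3)
N = -7 (N = 0 - 7 = -7)
j(I) = 4*I/3 (j(I) = (-5 + 5 + I) - (-1)*I/3 = I + I/3 = 4*I/3)
j(2) + N*8 = (4/3)*2 - 7*8 = 8/3 - 56 = -160/3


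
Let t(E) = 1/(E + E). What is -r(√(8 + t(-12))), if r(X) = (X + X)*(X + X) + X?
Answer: -191/6 - √1146/12 ≈ -34.654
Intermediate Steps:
t(E) = 1/(2*E)
r(X) = X + 4*X² (r(X) = (2*X)*(2*X) + X = 4*X² + X = X + 4*X²)
-r(√(8 + t(-12))) = -√(8 + (½)/(-12))*(1 + 4*√(8 + (½)/(-12))) = -√(8 + (½)*(-1/12))*(1 + 4*√(8 + (½)*(-1/12))) = -√(8 - 1/24)*(1 + 4*√(8 - 1/24)) = -√(191/24)*(1 + 4*√(191/24)) = -√1146/12*(1 + 4*(√1146/12)) = -√1146/12*(1 + √1146/3) = -√1146*(1 + √1146/3)/12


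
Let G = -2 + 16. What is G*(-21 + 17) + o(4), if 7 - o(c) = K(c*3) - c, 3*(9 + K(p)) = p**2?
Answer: -84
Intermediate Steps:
G = 14
K(p) = -9 + p**2/3
o(c) = 16 + c - 3*c**2 (o(c) = 7 - ((-9 + (c*3)**2/3) - c) = 7 - ((-9 + (3*c)**2/3) - c) = 7 - ((-9 + (9*c**2)/3) - c) = 7 - ((-9 + 3*c**2) - c) = 7 - (-9 - c + 3*c**2) = 7 + (9 + c - 3*c**2) = 16 + c - 3*c**2)
G*(-21 + 17) + o(4) = 14*(-21 + 17) + (16 + 4 - 3*4**2) = 14*(-4) + (16 + 4 - 3*16) = -56 + (16 + 4 - 48) = -56 - 28 = -84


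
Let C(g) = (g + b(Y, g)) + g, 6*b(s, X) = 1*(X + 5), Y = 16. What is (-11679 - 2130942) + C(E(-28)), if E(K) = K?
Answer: -12856085/6 ≈ -2.1427e+6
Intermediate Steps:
b(s, X) = 5/6 + X/6 (b(s, X) = (1*(X + 5))/6 = (1*(5 + X))/6 = (5 + X)/6 = 5/6 + X/6)
C(g) = 5/6 + 13*g/6 (C(g) = (g + (5/6 + g/6)) + g = (5/6 + 7*g/6) + g = 5/6 + 13*g/6)
(-11679 - 2130942) + C(E(-28)) = (-11679 - 2130942) + (5/6 + (13/6)*(-28)) = -2142621 + (5/6 - 182/3) = -2142621 - 359/6 = -12856085/6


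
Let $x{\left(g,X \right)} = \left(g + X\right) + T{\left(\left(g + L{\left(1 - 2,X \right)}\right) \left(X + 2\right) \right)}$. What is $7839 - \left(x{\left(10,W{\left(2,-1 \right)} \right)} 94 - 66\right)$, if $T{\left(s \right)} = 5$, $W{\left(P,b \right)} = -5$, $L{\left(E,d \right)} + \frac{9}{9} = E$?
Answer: $6965$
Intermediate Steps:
$L{\left(E,d \right)} = -1 + E$
$x{\left(g,X \right)} = 5 + X + g$ ($x{\left(g,X \right)} = \left(g + X\right) + 5 = \left(X + g\right) + 5 = 5 + X + g$)
$7839 - \left(x{\left(10,W{\left(2,-1 \right)} \right)} 94 - 66\right) = 7839 - \left(\left(5 - 5 + 10\right) 94 - 66\right) = 7839 - \left(10 \cdot 94 - 66\right) = 7839 - \left(940 - 66\right) = 7839 - 874 = 6965$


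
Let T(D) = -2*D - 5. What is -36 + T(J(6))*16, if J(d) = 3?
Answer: -212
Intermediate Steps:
T(D) = -5 - 2*D
-36 + T(J(6))*16 = -36 + (-5 - 2*3)*16 = -36 + (-5 - 6)*16 = -36 - 11*16 = -36 - 176 = -212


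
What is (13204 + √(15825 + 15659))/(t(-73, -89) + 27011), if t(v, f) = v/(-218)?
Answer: 2878472/5888471 + 436*√7871/5888471 ≈ 0.49540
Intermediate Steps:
t(v, f) = -v/218 (t(v, f) = v*(-1/218) = -v/218)
(13204 + √(15825 + 15659))/(t(-73, -89) + 27011) = (13204 + √(15825 + 15659))/(-1/218*(-73) + 27011) = (13204 + √31484)/(73/218 + 27011) = (13204 + 2*√7871)/(5888471/218) = (13204 + 2*√7871)*(218/5888471) = 2878472/5888471 + 436*√7871/5888471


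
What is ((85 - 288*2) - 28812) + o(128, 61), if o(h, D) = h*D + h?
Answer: -21367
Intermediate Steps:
o(h, D) = h + D*h (o(h, D) = D*h + h = h + D*h)
((85 - 288*2) - 28812) + o(128, 61) = ((85 - 288*2) - 28812) + 128*(1 + 61) = ((85 - 48*12) - 28812) + 128*62 = ((85 - 576) - 28812) + 7936 = (-491 - 28812) + 7936 = -29303 + 7936 = -21367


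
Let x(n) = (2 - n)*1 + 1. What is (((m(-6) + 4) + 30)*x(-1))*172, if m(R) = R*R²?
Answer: -125216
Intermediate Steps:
m(R) = R³
x(n) = 3 - n (x(n) = (2 - n) + 1 = 3 - n)
(((m(-6) + 4) + 30)*x(-1))*172 = ((((-6)³ + 4) + 30)*(3 - 1*(-1)))*172 = (((-216 + 4) + 30)*(3 + 1))*172 = ((-212 + 30)*4)*172 = -182*4*172 = -728*172 = -125216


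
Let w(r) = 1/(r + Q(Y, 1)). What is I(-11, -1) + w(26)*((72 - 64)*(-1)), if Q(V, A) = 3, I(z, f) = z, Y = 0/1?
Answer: -327/29 ≈ -11.276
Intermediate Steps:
Y = 0 (Y = 0*1 = 0)
w(r) = 1/(3 + r) (w(r) = 1/(r + 3) = 1/(3 + r))
I(-11, -1) + w(26)*((72 - 64)*(-1)) = -11 + ((72 - 64)*(-1))/(3 + 26) = -11 + (8*(-1))/29 = -11 + (1/29)*(-8) = -11 - 8/29 = -327/29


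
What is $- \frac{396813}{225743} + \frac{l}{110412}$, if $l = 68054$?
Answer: $- \frac{14225101417}{12462368058} \approx -1.1414$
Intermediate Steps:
$- \frac{396813}{225743} + \frac{l}{110412} = - \frac{396813}{225743} + \frac{68054}{110412} = \left(-396813\right) \frac{1}{225743} + 68054 \cdot \frac{1}{110412} = - \frac{396813}{225743} + \frac{34027}{55206} = - \frac{14225101417}{12462368058}$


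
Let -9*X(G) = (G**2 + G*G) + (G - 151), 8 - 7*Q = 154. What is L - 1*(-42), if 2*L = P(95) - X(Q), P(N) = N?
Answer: 56575/441 ≈ 128.29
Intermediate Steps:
Q = -146/7 (Q = 8/7 - 1/7*154 = 8/7 - 22 = -146/7 ≈ -20.857)
X(G) = 151/9 - 2*G**2/9 - G/9 (X(G) = -((G**2 + G*G) + (G - 151))/9 = -((G**2 + G**2) + (-151 + G))/9 = -(2*G**2 + (-151 + G))/9 = -(-151 + G + 2*G**2)/9 = 151/9 - 2*G**2/9 - G/9)
L = 38053/441 (L = (95 - (151/9 - 2*(-146/7)**2/9 - 1/9*(-146/7)))/2 = (95 - (151/9 - 2/9*21316/49 + 146/63))/2 = (95 - (151/9 - 42632/441 + 146/63))/2 = (95 - 1*(-34211/441))/2 = (95 + 34211/441)/2 = (1/2)*(76106/441) = 38053/441 ≈ 86.288)
L - 1*(-42) = 38053/441 - 1*(-42) = 38053/441 + 42 = 56575/441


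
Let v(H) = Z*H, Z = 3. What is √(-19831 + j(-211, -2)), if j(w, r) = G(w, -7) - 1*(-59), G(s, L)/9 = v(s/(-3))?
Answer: I*√17873 ≈ 133.69*I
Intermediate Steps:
v(H) = 3*H
G(s, L) = -9*s (G(s, L) = 9*(3*(s/(-3))) = 9*(3*(s*(-⅓))) = 9*(3*(-s/3)) = 9*(-s) = -9*s)
j(w, r) = 59 - 9*w (j(w, r) = -9*w - 1*(-59) = -9*w + 59 = 59 - 9*w)
√(-19831 + j(-211, -2)) = √(-19831 + (59 - 9*(-211))) = √(-19831 + (59 + 1899)) = √(-19831 + 1958) = √(-17873) = I*√17873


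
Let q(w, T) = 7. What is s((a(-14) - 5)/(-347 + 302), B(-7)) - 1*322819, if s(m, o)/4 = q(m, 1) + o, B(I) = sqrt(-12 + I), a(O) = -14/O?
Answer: -322791 + 4*I*sqrt(19) ≈ -3.2279e+5 + 17.436*I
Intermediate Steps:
s(m, o) = 28 + 4*o (s(m, o) = 4*(7 + o) = 28 + 4*o)
s((a(-14) - 5)/(-347 + 302), B(-7)) - 1*322819 = (28 + 4*sqrt(-12 - 7)) - 1*322819 = (28 + 4*sqrt(-19)) - 322819 = (28 + 4*(I*sqrt(19))) - 322819 = (28 + 4*I*sqrt(19)) - 322819 = -322791 + 4*I*sqrt(19)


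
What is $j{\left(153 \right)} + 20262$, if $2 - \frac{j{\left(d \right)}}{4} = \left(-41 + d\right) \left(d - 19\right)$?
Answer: $-39762$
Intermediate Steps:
$j{\left(d \right)} = 8 - 4 \left(-41 + d\right) \left(-19 + d\right)$ ($j{\left(d \right)} = 8 - 4 \left(-41 + d\right) \left(d - 19\right) = 8 - 4 \left(-41 + d\right) \left(-19 + d\right)$)
$j{\left(153 \right)} + 20262 = \left(-3108 - 4 \cdot 153^{2} + 240 \cdot 153\right) + 20262 = \left(-3108 - 93636 + 36720\right) + 20262 = -60024 + 20262 = -39762$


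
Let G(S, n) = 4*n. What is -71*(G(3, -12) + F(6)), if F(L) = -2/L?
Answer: 10295/3 ≈ 3431.7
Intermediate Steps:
-71*(G(3, -12) + F(6)) = -71*(4*(-12) - 2/6) = -71*(-48 - 2*⅙) = -71*(-48 - ⅓) = -71*(-145/3) = 10295/3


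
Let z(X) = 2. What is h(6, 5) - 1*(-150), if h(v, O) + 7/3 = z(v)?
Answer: 449/3 ≈ 149.67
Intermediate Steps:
h(v, O) = -⅓ (h(v, O) = -7/3 + 2 = -⅓)
h(6, 5) - 1*(-150) = -⅓ - 1*(-150) = -⅓ + 150 = 449/3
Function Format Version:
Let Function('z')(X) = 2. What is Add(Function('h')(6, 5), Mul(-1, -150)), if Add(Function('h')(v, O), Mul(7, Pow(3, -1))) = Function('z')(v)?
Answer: Rational(449, 3) ≈ 149.67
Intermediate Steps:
Function('h')(v, O) = Rational(-1, 3) (Function('h')(v, O) = Add(Rational(-7, 3), 2) = Rational(-1, 3))
Add(Function('h')(6, 5), Mul(-1, -150)) = Add(Rational(-1, 3), Mul(-1, -150)) = Add(Rational(-1, 3), 150) = Rational(449, 3)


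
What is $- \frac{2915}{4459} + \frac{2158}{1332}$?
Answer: $\frac{2869871}{2969694} \approx 0.96639$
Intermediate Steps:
$- \frac{2915}{4459} + \frac{2158}{1332} = \left(-2915\right) \frac{1}{4459} + 2158 \cdot \frac{1}{1332} = - \frac{2915}{4459} + \frac{1079}{666} = \frac{2869871}{2969694}$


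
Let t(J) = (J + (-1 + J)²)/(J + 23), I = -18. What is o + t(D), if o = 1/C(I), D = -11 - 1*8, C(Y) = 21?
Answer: 8005/84 ≈ 95.298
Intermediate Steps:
D = -19 (D = -11 - 8 = -19)
t(J) = (J + (-1 + J)²)/(23 + J)
o = 1/21 ≈ 0.047619
o + t(D) = 1/21 + (-19 + (-1 - 19)²)/(23 - 19) = 1/21 + (-19 + (-20)²)/4 = 1/21 + (-19 + 400)/4 = 1/21 + (¼)*381 = 1/21 + 381/4 = 8005/84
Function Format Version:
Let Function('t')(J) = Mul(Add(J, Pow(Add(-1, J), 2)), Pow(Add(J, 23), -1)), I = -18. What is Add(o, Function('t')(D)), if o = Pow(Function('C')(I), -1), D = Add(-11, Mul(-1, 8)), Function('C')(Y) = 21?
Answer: Rational(8005, 84) ≈ 95.298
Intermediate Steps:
D = -19 (D = Add(-11, -8) = -19)
Function('t')(J) = Mul(Pow(Add(23, J), -1), Add(J, Pow(Add(-1, J), 2))) (Function('t')(J) = Mul(Add(J, Pow(Add(-1, J), 2)), Pow(Add(23, J), -1)) = Mul(Pow(Add(23, J), -1), Add(J, Pow(Add(-1, J), 2))))
o = Rational(1, 21) (o = Pow(21, -1) = Rational(1, 21) ≈ 0.047619)
Add(o, Function('t')(D)) = Add(Rational(1, 21), Mul(Pow(Add(23, -19), -1), Add(-19, Pow(Add(-1, -19), 2)))) = Add(Rational(1, 21), Mul(Pow(4, -1), Add(-19, Pow(-20, 2)))) = Add(Rational(1, 21), Mul(Rational(1, 4), Add(-19, 400))) = Add(Rational(1, 21), Mul(Rational(1, 4), 381)) = Add(Rational(1, 21), Rational(381, 4)) = Rational(8005, 84)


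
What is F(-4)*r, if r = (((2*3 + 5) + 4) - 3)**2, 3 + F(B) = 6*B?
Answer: -3888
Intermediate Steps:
F(B) = -3 + 6*B
r = 144 (r = (((6 + 5) + 4) - 3)**2 = ((11 + 4) - 3)**2 = (15 - 3)**2 = 12**2 = 144)
F(-4)*r = (-3 + 6*(-4))*144 = (-3 - 24)*144 = -27*144 = -3888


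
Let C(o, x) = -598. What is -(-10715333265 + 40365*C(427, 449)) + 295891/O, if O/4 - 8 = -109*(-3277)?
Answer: 15344599887390031/1428804 ≈ 1.0739e+10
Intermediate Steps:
O = 1428804 (O = 32 + 4*(-109*(-3277)) = 32 + 4*357193 = 32 + 1428772 = 1428804)
-(-10715333265 + 40365*C(427, 449)) + 295891/O = -40365/(1/(-598 - 265461)) + 295891/1428804 = -40365/(1/(-266059)) + 295891*(1/1428804) = -40365/(-1/266059) + 295891/1428804 = -40365*(-266059) + 295891/1428804 = 10739471535 + 295891/1428804 = 15344599887390031/1428804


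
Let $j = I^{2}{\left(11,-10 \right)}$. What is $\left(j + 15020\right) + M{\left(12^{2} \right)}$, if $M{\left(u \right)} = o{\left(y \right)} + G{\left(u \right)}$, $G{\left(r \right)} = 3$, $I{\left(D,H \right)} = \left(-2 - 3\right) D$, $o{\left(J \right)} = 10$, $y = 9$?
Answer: $18058$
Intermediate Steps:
$I{\left(D,H \right)} = - 5 D$
$j = 3025$ ($j = \left(\left(-5\right) 11\right)^{2} = \left(-55\right)^{2} = 3025$)
$M{\left(u \right)} = 13$ ($M{\left(u \right)} = 10 + 3 = 13$)
$\left(j + 15020\right) + M{\left(12^{2} \right)} = \left(3025 + 15020\right) + 13 = 18045 + 13 = 18058$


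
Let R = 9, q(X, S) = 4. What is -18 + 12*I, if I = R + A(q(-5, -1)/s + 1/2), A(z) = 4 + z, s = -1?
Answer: 96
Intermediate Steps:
I = 19/2 (I = 9 + (4 + (4/(-1) + 1/2)) = 9 + (4 + (4*(-1) + 1*(½))) = 9 + (4 + (-4 + ½)) = 9 + (4 - 7/2) = 9 + ½ = 19/2 ≈ 9.5000)
-18 + 12*I = -18 + 12*(19/2) = -18 + 114 = 96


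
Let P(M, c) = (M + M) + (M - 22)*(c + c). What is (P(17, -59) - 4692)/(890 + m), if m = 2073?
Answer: -4068/2963 ≈ -1.3729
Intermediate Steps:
P(M, c) = 2*M + 2*c*(-22 + M) (P(M, c) = 2*M + (-22 + M)*(2*c) = 2*M + 2*c*(-22 + M))
(P(17, -59) - 4692)/(890 + m) = ((-44*(-59) + 2*17 + 2*17*(-59)) - 4692)/(890 + 2073) = ((2596 + 34 - 2006) - 4692)/2963 = (624 - 4692)*(1/2963) = -4068*1/2963 = -4068/2963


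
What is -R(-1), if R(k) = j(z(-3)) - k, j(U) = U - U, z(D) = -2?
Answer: -1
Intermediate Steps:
j(U) = 0
R(k) = -k (R(k) = 0 - k = -k)
-R(-1) = -(-1)*(-1) = -1*1 = -1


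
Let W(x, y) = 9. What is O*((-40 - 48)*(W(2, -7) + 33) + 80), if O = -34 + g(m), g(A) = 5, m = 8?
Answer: 104864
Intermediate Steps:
O = -29 (O = -34 + 5 = -29)
O*((-40 - 48)*(W(2, -7) + 33) + 80) = -29*((-40 - 48)*(9 + 33) + 80) = -29*(-88*42 + 80) = -29*(-3696 + 80) = -29*(-3616) = 104864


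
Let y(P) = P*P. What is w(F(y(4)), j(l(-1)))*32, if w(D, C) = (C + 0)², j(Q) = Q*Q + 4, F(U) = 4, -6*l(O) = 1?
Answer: 42050/81 ≈ 519.14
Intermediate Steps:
l(O) = -⅙ (l(O) = -⅙*1 = -⅙)
y(P) = P²
j(Q) = 4 + Q² (j(Q) = Q² + 4 = 4 + Q²)
w(D, C) = C²
w(F(y(4)), j(l(-1)))*32 = (4 + (-⅙)²)²*32 = (4 + 1/36)²*32 = (145/36)²*32 = (21025/1296)*32 = 42050/81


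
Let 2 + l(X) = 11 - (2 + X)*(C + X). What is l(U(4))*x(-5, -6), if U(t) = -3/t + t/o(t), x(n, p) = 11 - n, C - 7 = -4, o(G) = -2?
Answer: 147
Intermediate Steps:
C = 3 (C = 7 - 4 = 3)
U(t) = -3/t - t/2 (U(t) = -3/t + t/(-2) = -3/t + t*(-½) = -3/t - t/2)
l(X) = 9 - (2 + X)*(3 + X) (l(X) = -2 + (11 - (2 + X)*(3 + X)) = 9 - (2 + X)*(3 + X))
l(U(4))*x(-5, -6) = (3 - (-3/4 - ½*4)² - 5*(-3/4 - ½*4))*(11 - 1*(-5)) = (3 - (-3*¼ - 2)² - 5*(-3*¼ - 2))*(11 + 5) = (3 - (-¾ - 2)² - 5*(-¾ - 2))*16 = (3 - (-11/4)² - 5*(-11/4))*16 = (3 - 1*121/16 + 55/4)*16 = (3 - 121/16 + 55/4)*16 = (147/16)*16 = 147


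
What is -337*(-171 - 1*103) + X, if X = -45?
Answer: 92293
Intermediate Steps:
-337*(-171 - 1*103) + X = -337*(-171 - 1*103) - 45 = -337*(-171 - 103) - 45 = -337*(-274) - 45 = 92338 - 45 = 92293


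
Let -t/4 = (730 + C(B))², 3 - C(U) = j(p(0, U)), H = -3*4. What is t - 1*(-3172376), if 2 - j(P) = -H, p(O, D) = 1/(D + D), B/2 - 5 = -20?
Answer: 964180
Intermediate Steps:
H = -12
B = -30 (B = 10 + 2*(-20) = 10 - 40 = -30)
p(O, D) = 1/(2*D)
j(P) = -10 (j(P) = 2 - (-1)*(-12) = 2 - 1*12 = 2 - 12 = -10)
C(U) = 13 (C(U) = 3 - 1*(-10) = 3 + 10 = 13)
t = -2208196 (t = -4*(730 + 13)² = -4*743² = -4*552049 = -2208196)
t - 1*(-3172376) = -2208196 - 1*(-3172376) = -2208196 + 3172376 = 964180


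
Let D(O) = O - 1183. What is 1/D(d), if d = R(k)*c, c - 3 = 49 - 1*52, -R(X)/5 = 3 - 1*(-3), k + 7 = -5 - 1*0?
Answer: -1/1183 ≈ -0.00084531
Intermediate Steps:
k = -12 (k = -7 + (-5 - 1*0) = -7 + (-5 + 0) = -7 - 5 = -12)
R(X) = -30 (R(X) = -5*(3 - 1*(-3)) = -5*(3 + 3) = -5*6 = -30)
c = 0 (c = 3 + (49 - 1*52) = 3 + (49 - 52) = 3 - 3 = 0)
d = 0 (d = -30*0 = 0)
D(O) = -1183 + O
1/D(d) = 1/(-1183 + 0) = 1/(-1183) = -1/1183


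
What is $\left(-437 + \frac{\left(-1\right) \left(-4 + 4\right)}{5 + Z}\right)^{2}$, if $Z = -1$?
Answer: $190969$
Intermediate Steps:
$\left(-437 + \frac{\left(-1\right) \left(-4 + 4\right)}{5 + Z}\right)^{2} = \left(-437 + \frac{\left(-1\right) \left(-4 + 4\right)}{5 - 1}\right)^{2} = \left(-437 + \frac{\left(-1\right) 0}{4}\right)^{2} = \left(-437 + 0 \cdot \frac{1}{4}\right)^{2} = \left(-437 + 0\right)^{2} = \left(-437\right)^{2} = 190969$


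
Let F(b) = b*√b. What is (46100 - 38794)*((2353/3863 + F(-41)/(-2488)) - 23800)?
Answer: -671692065382/3863 + 149773*I*√41/1244 ≈ -1.7388e+8 + 770.91*I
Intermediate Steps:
F(b) = b^(3/2)
(46100 - 38794)*((2353/3863 + F(-41)/(-2488)) - 23800) = (46100 - 38794)*((2353/3863 + (-41)^(3/2)/(-2488)) - 23800) = 7306*((2353*(1/3863) - 41*I*√41*(-1/2488)) - 23800) = 7306*((2353/3863 + 41*I*√41/2488) - 23800) = 7306*(-91937047/3863 + 41*I*√41/2488) = -671692065382/3863 + 149773*I*√41/1244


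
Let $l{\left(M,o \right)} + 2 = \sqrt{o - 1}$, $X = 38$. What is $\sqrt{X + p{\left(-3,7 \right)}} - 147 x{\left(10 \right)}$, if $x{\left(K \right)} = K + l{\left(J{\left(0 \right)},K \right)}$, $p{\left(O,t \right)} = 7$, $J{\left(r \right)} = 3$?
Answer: $-1617 + 3 \sqrt{5} \approx -1610.3$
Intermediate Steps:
$l{\left(M,o \right)} = -2 + \sqrt{-1 + o}$ ($l{\left(M,o \right)} = -2 + \sqrt{o - 1} = -2 + \sqrt{-1 + o}$)
$x{\left(K \right)} = -2 + K + \sqrt{-1 + K}$ ($x{\left(K \right)} = K + \left(-2 + \sqrt{-1 + K}\right) = -2 + K + \sqrt{-1 + K}$)
$\sqrt{X + p{\left(-3,7 \right)}} - 147 x{\left(10 \right)} = \sqrt{38 + 7} - 147 \left(-2 + 10 + \sqrt{-1 + 10}\right) = \sqrt{45} - 147 \left(-2 + 10 + \sqrt{9}\right) = 3 \sqrt{5} - 147 \left(-2 + 10 + 3\right) = 3 \sqrt{5} - 1617 = -1617 + 3 \sqrt{5}$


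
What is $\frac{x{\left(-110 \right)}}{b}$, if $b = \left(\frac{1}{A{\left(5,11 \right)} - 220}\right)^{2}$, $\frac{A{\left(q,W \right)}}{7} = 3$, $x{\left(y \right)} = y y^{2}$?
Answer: $-52708931000$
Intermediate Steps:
$x{\left(y \right)} = y^{3}$
$A{\left(q,W \right)} = 21$ ($A{\left(q,W \right)} = 7 \cdot 3 = 21$)
$b = \frac{1}{39601}$ ($b = \left(\frac{1}{21 - 220}\right)^{2} = \left(\frac{1}{-199}\right)^{2} = \left(- \frac{1}{199}\right)^{2} = \frac{1}{39601} \approx 2.5252 \cdot 10^{-5}$)
$\frac{x{\left(-110 \right)}}{b} = \left(-110\right)^{3} \frac{1}{\frac{1}{39601}} = \left(-1331000\right) 39601 = -52708931000$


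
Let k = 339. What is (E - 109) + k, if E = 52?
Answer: 282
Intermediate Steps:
(E - 109) + k = (52 - 109) + 339 = -57 + 339 = 282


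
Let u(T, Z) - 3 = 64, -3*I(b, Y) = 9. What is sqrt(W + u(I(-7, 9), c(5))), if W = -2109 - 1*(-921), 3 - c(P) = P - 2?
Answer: I*sqrt(1121) ≈ 33.481*I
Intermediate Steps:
c(P) = 5 - P (c(P) = 3 - (P - 2) = 3 - (-2 + P) = 3 + (2 - P) = 5 - P)
I(b, Y) = -3 (I(b, Y) = -1/3*9 = -3)
u(T, Z) = 67 (u(T, Z) = 3 + 64 = 67)
W = -1188 (W = -2109 + 921 = -1188)
sqrt(W + u(I(-7, 9), c(5))) = sqrt(-1188 + 67) = sqrt(-1121) = I*sqrt(1121)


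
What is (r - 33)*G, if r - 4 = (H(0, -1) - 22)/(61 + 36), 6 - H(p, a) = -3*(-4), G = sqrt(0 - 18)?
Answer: -8523*I*sqrt(2)/97 ≈ -124.26*I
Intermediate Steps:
G = 3*I*sqrt(2) (G = sqrt(-18) = 3*I*sqrt(2) ≈ 4.2426*I)
H(p, a) = -6 (H(p, a) = 6 - (-3)*(-4) = 6 - 1*12 = 6 - 12 = -6)
r = 360/97 (r = 4 + (-6 - 22)/(61 + 36) = 4 - 28/97 = 360/97 ≈ 3.7113)
(r - 33)*G = (360/97 - 33)*(3*I*sqrt(2)) = -8523*I*sqrt(2)/97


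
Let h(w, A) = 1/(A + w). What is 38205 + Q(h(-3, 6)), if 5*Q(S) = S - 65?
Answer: 572881/15 ≈ 38192.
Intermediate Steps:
Q(S) = -13 + S/5 (Q(S) = (S - 65)/5 = (-65 + S)/5 = -13 + S/5)
38205 + Q(h(-3, 6)) = 38205 + (-13 + 1/(5*(6 - 3))) = 38205 + (-13 + (1/5)/3) = 38205 + (-13 + (1/5)*(1/3)) = 38205 + (-13 + 1/15) = 38205 - 194/15 = 572881/15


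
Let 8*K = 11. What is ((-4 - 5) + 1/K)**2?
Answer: 8281/121 ≈ 68.438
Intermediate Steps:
K = 11/8 (K = (1/8)*11 = 11/8 ≈ 1.3750)
((-4 - 5) + 1/K)**2 = ((-4 - 5) + 1/(11/8))**2 = (-9 + 8/11)**2 = (-91/11)**2 = 8281/121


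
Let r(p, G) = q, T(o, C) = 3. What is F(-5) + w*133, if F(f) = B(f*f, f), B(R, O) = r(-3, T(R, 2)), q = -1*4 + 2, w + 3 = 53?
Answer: 6648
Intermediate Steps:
w = 50 (w = -3 + 53 = 50)
q = -2 (q = -4 + 2 = -2)
r(p, G) = -2
B(R, O) = -2
F(f) = -2
F(-5) + w*133 = -2 + 50*133 = -2 + 6650 = 6648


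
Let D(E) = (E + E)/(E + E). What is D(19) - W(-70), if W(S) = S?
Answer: 71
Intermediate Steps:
D(E) = 1 (D(E) = (2*E)/((2*E)) = (2*E)*(1/(2*E)) = 1)
D(19) - W(-70) = 1 - 1*(-70) = 1 + 70 = 71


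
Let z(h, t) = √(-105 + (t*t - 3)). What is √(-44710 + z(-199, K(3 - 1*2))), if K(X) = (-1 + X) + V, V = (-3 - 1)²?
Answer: √(-44710 + 2*√37) ≈ 211.42*I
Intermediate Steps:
V = 16 (V = (-4)² = 16)
K(X) = 15 + X (K(X) = (-1 + X) + 16 = 15 + X)
z(h, t) = √(-108 + t²) (z(h, t) = √(-105 + (t² - 3)) = √(-105 + (-3 + t²)) = √(-108 + t²))
√(-44710 + z(-199, K(3 - 1*2))) = √(-44710 + √(-108 + (15 + (3 - 1*2))²)) = √(-44710 + √(-108 + (15 + (3 - 2))²)) = √(-44710 + √(-108 + (15 + 1)²)) = √(-44710 + √(-108 + 16²)) = √(-44710 + √(-108 + 256)) = √(-44710 + √148) = √(-44710 + 2*√37)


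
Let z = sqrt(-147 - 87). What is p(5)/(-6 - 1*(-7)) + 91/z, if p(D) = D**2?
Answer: 25 - 7*I*sqrt(26)/6 ≈ 25.0 - 5.9489*I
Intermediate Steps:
z = 3*I*sqrt(26) (z = sqrt(-234) = 3*I*sqrt(26) ≈ 15.297*I)
p(5)/(-6 - 1*(-7)) + 91/z = 5**2/(-6 - 1*(-7)) + 91/((3*I*sqrt(26))) = 25/(-6 + 7) + 91*(-I*sqrt(26)/78) = 25/1 - 7*I*sqrt(26)/6 = 25*1 - 7*I*sqrt(26)/6 = 25 - 7*I*sqrt(26)/6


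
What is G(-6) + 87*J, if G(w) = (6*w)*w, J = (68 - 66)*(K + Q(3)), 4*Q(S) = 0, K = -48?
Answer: -8136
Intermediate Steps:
Q(S) = 0 (Q(S) = (¼)*0 = 0)
J = -96 (J = (68 - 66)*(-48 + 0) = 2*(-48) = -96)
G(w) = 6*w²
G(-6) + 87*J = 6*(-6)² + 87*(-96) = 6*36 - 8352 = 216 - 8352 = -8136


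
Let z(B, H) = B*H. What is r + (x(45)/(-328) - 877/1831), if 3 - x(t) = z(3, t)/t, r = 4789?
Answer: 8767782/1831 ≈ 4788.5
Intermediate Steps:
x(t) = 0 (x(t) = 3 - 3*t/t = 3 - 1*3 = 3 - 3 = 0)
r + (x(45)/(-328) - 877/1831) = 4789 + (0/(-328) - 877/1831) = 4789 + (0*(-1/328) - 877*1/1831) = 4789 + (0 - 877/1831) = 4789 - 877/1831 = 8767782/1831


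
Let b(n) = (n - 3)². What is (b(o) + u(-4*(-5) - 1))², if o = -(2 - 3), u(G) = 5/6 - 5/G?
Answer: 271441/12996 ≈ 20.887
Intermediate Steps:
u(G) = ⅚ - 5/G (u(G) = 5*(⅙) - 5/G = ⅚ - 5/G)
o = 1 (o = -1*(-1) = 1)
b(n) = (-3 + n)²
(b(o) + u(-4*(-5) - 1))² = ((-3 + 1)² + (⅚ - 5/(-4*(-5) - 1)))² = ((-2)² + (⅚ - 5/(20 - 1)))² = (4 + (⅚ - 5/19))² = (4 + 65/114)² = (521/114)² = 271441/12996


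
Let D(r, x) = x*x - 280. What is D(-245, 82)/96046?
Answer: 3222/48023 ≈ 0.067093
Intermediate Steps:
D(r, x) = -280 + x² (D(r, x) = x² - 280 = -280 + x²)
D(-245, 82)/96046 = (-280 + 82²)/96046 = (-280 + 6724)*(1/96046) = 6444*(1/96046) = 3222/48023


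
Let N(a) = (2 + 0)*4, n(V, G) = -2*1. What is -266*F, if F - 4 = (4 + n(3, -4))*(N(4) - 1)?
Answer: -4788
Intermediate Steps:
n(V, G) = -2
N(a) = 8 (N(a) = 2*4 = 8)
F = 18 (F = 4 + (4 - 2)*(8 - 1) = 4 + 2*7 = 4 + 14 = 18)
-266*F = -266*18 = -4788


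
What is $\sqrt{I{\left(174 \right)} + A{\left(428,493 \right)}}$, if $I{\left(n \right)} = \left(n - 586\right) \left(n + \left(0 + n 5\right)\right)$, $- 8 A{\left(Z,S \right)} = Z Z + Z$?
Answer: $\frac{i \sqrt{1812318}}{2} \approx 673.11 i$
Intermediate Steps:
$A{\left(Z,S \right)} = - \frac{Z}{8} - \frac{Z^{2}}{8}$ ($A{\left(Z,S \right)} = - \frac{Z Z + Z}{8} = - \frac{Z^{2} + Z}{8} = - \frac{Z + Z^{2}}{8} = - \frac{Z}{8} - \frac{Z^{2}}{8}$)
$I{\left(n \right)} = 6 n \left(-586 + n\right)$ ($I{\left(n \right)} = \left(-586 + n\right) \left(n + \left(0 + 5 n\right)\right) = \left(-586 + n\right) \left(n + 5 n\right) = \left(-586 + n\right) 6 n = 6 n \left(-586 + n\right)$)
$\sqrt{I{\left(174 \right)} + A{\left(428,493 \right)}} = \sqrt{6 \cdot 174 \left(-586 + 174\right) - \frac{107 \left(1 + 428\right)}{2}} = \sqrt{6 \cdot 174 \left(-412\right) - \frac{107}{2} \cdot 429} = \sqrt{-430128 - \frac{45903}{2}} = \sqrt{- \frac{906159}{2}} = \frac{i \sqrt{1812318}}{2}$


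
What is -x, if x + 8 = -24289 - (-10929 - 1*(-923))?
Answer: 14291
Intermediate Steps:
x = -14291 (x = -8 + (-24289 - (-10929 - 1*(-923))) = -8 + (-24289 - (-10929 + 923)) = -8 + (-24289 - 1*(-10006)) = -8 + (-24289 + 10006) = -8 - 14283 = -14291)
-x = -1*(-14291) = 14291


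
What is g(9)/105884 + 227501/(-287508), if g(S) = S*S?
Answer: -3008178467/3805312134 ≈ -0.79052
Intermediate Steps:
g(S) = S²
g(9)/105884 + 227501/(-287508) = 9²/105884 + 227501/(-287508) = 81*(1/105884) + 227501*(-1/287508) = 81/105884 - 227501/287508 = -3008178467/3805312134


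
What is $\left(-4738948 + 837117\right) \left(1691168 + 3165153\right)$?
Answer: $-18948543823751$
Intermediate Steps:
$\left(-4738948 + 837117\right) \left(1691168 + 3165153\right) = \left(-3901831\right) 4856321 = -18948543823751$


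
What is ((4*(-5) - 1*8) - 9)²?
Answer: 1369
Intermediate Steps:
((4*(-5) - 1*8) - 9)² = ((-20 - 8) - 9)² = (-28 - 9)² = (-37)² = 1369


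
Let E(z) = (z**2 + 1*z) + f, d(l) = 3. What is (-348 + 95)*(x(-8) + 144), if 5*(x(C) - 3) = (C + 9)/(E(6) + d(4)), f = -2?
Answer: -7996318/215 ≈ -37192.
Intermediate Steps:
E(z) = -2 + z + z**2 (E(z) = (z**2 + 1*z) - 2 = (z**2 + z) - 2 = (z + z**2) - 2 = -2 + z + z**2)
x(C) = 654/215 + C/215 (x(C) = 3 + ((C + 9)/((-2 + 6 + 6**2) + 3))/5 = 3 + ((9 + C)/((-2 + 6 + 36) + 3))/5 = 3 + ((9 + C)/(40 + 3))/5 = 3 + ((9 + C)/43)/5 = 3 + ((9 + C)*(1/43))/5 = 3 + (9/43 + C/43)/5 = 3 + (9/215 + C/215) = 654/215 + C/215)
(-348 + 95)*(x(-8) + 144) = (-348 + 95)*((654/215 + (1/215)*(-8)) + 144) = -253*((654/215 - 8/215) + 144) = -253*(646/215 + 144) = -253*31606/215 = -7996318/215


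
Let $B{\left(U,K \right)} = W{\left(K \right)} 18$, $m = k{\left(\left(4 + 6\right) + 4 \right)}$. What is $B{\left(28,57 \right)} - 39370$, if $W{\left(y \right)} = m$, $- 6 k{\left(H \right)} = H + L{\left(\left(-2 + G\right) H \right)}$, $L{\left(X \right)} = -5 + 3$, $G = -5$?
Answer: $-39406$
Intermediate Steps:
$L{\left(X \right)} = -2$
$k{\left(H \right)} = \frac{1}{3} - \frac{H}{6}$ ($k{\left(H \right)} = - \frac{H - 2}{6} = - \frac{-2 + H}{6} = \frac{1}{3} - \frac{H}{6}$)
$m = -2$ ($m = \frac{1}{3} - \frac{\left(4 + 6\right) + 4}{6} = \frac{1}{3} - \frac{10 + 4}{6} = \frac{1}{3} - \frac{7}{3} = -2$)
$W{\left(y \right)} = -2$
$B{\left(U,K \right)} = -36$ ($B{\left(U,K \right)} = \left(-2\right) 18 = -36$)
$B{\left(28,57 \right)} - 39370 = -36 - 39370 = -39406$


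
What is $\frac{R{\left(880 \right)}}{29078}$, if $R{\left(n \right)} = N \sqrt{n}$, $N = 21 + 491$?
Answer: $\frac{1024 \sqrt{55}}{14539} \approx 0.52233$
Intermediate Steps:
$N = 512$
$R{\left(n \right)} = 512 \sqrt{n}$
$\frac{R{\left(880 \right)}}{29078} = \frac{512 \sqrt{880}}{29078} = 512 \cdot 4 \sqrt{55} \cdot \frac{1}{29078} = 2048 \sqrt{55} \cdot \frac{1}{29078} = \frac{1024 \sqrt{55}}{14539}$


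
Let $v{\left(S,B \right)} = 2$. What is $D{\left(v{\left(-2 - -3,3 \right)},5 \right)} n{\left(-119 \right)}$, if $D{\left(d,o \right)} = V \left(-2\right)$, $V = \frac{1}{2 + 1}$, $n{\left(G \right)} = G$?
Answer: $\frac{238}{3} \approx 79.333$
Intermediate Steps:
$V = \frac{1}{3} \approx 0.33333$
$D{\left(d,o \right)} = - \frac{2}{3}$ ($D{\left(d,o \right)} = \frac{1}{3} \left(-2\right) = - \frac{2}{3}$)
$D{\left(v{\left(-2 - -3,3 \right)},5 \right)} n{\left(-119 \right)} = \left(- \frac{2}{3}\right) \left(-119\right) = \frac{238}{3}$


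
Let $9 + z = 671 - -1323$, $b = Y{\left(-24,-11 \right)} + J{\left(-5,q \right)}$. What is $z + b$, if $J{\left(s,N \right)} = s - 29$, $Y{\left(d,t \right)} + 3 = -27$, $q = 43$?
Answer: $1921$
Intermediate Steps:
$Y{\left(d,t \right)} = -30$ ($Y{\left(d,t \right)} = -3 - 27 = -30$)
$J{\left(s,N \right)} = -29 + s$
$b = -64$ ($b = -30 - 34 = -64$)
$z = 1985$ ($z = -9 + \left(671 - -1323\right) = -9 + \left(671 + 1323\right) = -9 + 1994 = 1985$)
$z + b = 1985 - 64 = 1921$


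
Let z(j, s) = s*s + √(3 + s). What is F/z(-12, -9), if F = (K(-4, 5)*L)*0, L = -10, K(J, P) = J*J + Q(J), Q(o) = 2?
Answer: 0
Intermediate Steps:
K(J, P) = 2 + J² (K(J, P) = J*J + 2 = J² + 2 = 2 + J²)
F = 0 (F = ((2 + (-4)²)*(-10))*0 = ((2 + 16)*(-10))*0 = (18*(-10))*0 = -180*0 = 0)
z(j, s) = s² + √(3 + s)
F/z(-12, -9) = 0/((-9)² + √(3 - 9)) = 0/(81 + √(-6)) = 0/(81 + I*√6) = 0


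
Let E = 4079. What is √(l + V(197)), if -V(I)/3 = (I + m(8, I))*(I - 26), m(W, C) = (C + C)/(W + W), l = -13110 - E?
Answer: I*√2094122/4 ≈ 361.78*I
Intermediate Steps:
l = -17189 (l = -13110 - 1*4079 = -13110 - 4079 = -17189)
m(W, C) = C/W (m(W, C) = (2*C)/((2*W)) = (2*C)*(1/(2*W)) = C/W)
V(I) = -27*I*(-26 + I)/8 (V(I) = -3*(I + I/8)*(I - 26) = -3*(I + I*(⅛))*(-26 + I) = -3*(I + I/8)*(-26 + I) = -3*9*I/8*(-26 + I) = -27*I*(-26 + I)/8)
√(l + V(197)) = √(-17189 + (27/8)*197*(26 - 1*197)) = √(-17189 + (27/8)*197*(26 - 197)) = √(-17189 + (27/8)*197*(-171)) = √(-17189 - 909549/8) = √(-1047061/8) = I*√2094122/4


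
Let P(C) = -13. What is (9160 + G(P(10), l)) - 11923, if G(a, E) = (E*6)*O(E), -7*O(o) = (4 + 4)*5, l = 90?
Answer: -40941/7 ≈ -5848.7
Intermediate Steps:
O(o) = -40/7 (O(o) = -(4 + 4)*5/7 = -8*5/7 = -1/7*40 = -40/7)
G(a, E) = -240*E/7 (G(a, E) = (E*6)*(-40/7) = (6*E)*(-40/7) = -240*E/7)
(9160 + G(P(10), l)) - 11923 = (9160 - 240/7*90) - 11923 = (9160 - 21600/7) - 11923 = 42520/7 - 11923 = -40941/7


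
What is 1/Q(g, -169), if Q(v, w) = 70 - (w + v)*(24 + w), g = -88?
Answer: -1/37195 ≈ -2.6885e-5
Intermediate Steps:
Q(v, w) = 70 - (24 + w)*(v + w) (Q(v, w) = 70 - (v + w)*(24 + w) = 70 - (24 + w)*(v + w))
1/Q(g, -169) = 1/(70 - 1*(-169)² - 24*(-88) - 24*(-169) - 1*(-88)*(-169)) = 1/(70 - 1*28561 + 2112 + 4056 - 14872) = 1/(70 - 28561 + 2112 + 4056 - 14872) = 1/(-37195) = -1/37195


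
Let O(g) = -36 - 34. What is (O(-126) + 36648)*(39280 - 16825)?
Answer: 821358990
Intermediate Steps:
O(g) = -70
(O(-126) + 36648)*(39280 - 16825) = (-70 + 36648)*(39280 - 16825) = 36578*22455 = 821358990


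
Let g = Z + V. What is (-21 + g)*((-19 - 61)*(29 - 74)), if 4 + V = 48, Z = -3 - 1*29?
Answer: -32400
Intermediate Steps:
Z = -32 (Z = -3 - 29 = -32)
V = 44 (V = -4 + 48 = 44)
g = 12 (g = -32 + 44 = 12)
(-21 + g)*((-19 - 61)*(29 - 74)) = (-21 + 12)*((-19 - 61)*(29 - 74)) = -(-720)*(-45) = -9*3600 = -32400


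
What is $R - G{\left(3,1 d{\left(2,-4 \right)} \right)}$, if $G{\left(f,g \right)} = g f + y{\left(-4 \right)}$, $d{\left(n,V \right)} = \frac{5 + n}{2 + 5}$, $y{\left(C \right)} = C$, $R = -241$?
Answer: $-240$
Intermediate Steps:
$d{\left(n,V \right)} = \frac{5}{7} + \frac{n}{7}$ ($d{\left(n,V \right)} = \frac{5 + n}{7} = \left(5 + n\right) \frac{1}{7} = \frac{5}{7} + \frac{n}{7}$)
$G{\left(f,g \right)} = -4 + f g$ ($G{\left(f,g \right)} = g f - 4 = f g - 4 = -4 + f g$)
$R - G{\left(3,1 d{\left(2,-4 \right)} \right)} = -241 - \left(-4 + 3 \cdot 1 \left(\frac{5}{7} + \frac{1}{7} \cdot 2\right)\right) = -241 - \left(-4 + 3 \cdot 1 \left(\frac{5}{7} + \frac{2}{7}\right)\right) = -241 - \left(-4 + 3 \cdot 1 \cdot 1\right) = -241 - \left(-4 + 3 \cdot 1\right) = -241 - \left(-4 + 3\right) = -241 - -1 = -241 + 1 = -240$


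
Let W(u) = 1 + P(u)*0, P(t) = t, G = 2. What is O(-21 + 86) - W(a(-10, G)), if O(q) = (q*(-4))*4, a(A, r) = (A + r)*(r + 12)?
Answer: -1041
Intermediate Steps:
a(A, r) = (12 + r)*(A + r) (a(A, r) = (A + r)*(12 + r) = (12 + r)*(A + r))
W(u) = 1 (W(u) = 1 + u*0 = 1 + 0 = 1)
O(q) = -16*q (O(q) = -4*q*4 = -16*q)
O(-21 + 86) - W(a(-10, G)) = -16*(-21 + 86) - 1*1 = -16*65 - 1 = -1040 - 1 = -1041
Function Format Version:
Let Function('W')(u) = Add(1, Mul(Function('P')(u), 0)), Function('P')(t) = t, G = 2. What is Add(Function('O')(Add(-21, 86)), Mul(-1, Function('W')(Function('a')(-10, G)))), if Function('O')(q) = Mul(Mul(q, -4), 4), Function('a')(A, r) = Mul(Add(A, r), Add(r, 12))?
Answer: -1041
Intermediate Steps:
Function('a')(A, r) = Mul(Add(12, r), Add(A, r)) (Function('a')(A, r) = Mul(Add(A, r), Add(12, r)) = Mul(Add(12, r), Add(A, r)))
Function('W')(u) = 1 (Function('W')(u) = Add(1, Mul(u, 0)) = Add(1, 0) = 1)
Function('O')(q) = Mul(-16, q) (Function('O')(q) = Mul(Mul(-4, q), 4) = Mul(-16, q))
Add(Function('O')(Add(-21, 86)), Mul(-1, Function('W')(Function('a')(-10, G)))) = Add(Mul(-16, Add(-21, 86)), Mul(-1, 1)) = Add(Mul(-16, 65), -1) = Add(-1040, -1) = -1041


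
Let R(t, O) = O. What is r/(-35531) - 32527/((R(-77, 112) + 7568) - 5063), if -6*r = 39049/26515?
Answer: -183862889407097/14792924309430 ≈ -12.429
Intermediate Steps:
r = -39049/159090 (r = -39049/(6*26515) = -1/6*39049/26515 = -39049/159090 ≈ -0.24545)
r/(-35531) - 32527/((R(-77, 112) + 7568) - 5063) = -39049/159090/(-35531) - 32527/((112 + 7568) - 5063) = -39049/159090*(-1/35531) - 32527/(7680 - 5063) = 39049/5652626790 - 32527/2617 = -183862889407097/14792924309430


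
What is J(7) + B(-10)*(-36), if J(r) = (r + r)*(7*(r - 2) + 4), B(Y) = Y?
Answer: 906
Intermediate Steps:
J(r) = 2*r*(-10 + 7*r) (J(r) = (2*r)*(7*(-2 + r) + 4) = (2*r)*((-14 + 7*r) + 4) = (2*r)*(-10 + 7*r) = 2*r*(-10 + 7*r))
J(7) + B(-10)*(-36) = 2*7*(-10 + 7*7) - 10*(-36) = 2*7*(-10 + 49) + 360 = 2*7*39 + 360 = 546 + 360 = 906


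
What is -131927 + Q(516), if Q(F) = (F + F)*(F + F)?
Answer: 933097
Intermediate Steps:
Q(F) = 4*F² (Q(F) = (2*F)*(2*F) = 4*F²)
-131927 + Q(516) = -131927 + 4*516² = -131927 + 4*266256 = -131927 + 1065024 = 933097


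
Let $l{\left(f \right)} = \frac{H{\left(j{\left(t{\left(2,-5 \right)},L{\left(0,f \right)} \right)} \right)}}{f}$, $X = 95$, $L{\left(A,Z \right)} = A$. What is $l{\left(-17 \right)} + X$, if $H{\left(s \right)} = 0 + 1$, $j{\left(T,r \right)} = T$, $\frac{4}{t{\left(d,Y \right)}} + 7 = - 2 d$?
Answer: $\frac{1614}{17} \approx 94.941$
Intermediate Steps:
$t{\left(d,Y \right)} = \frac{4}{-7 - 2 d}$
$H{\left(s \right)} = 1$
$l{\left(f \right)} = \frac{1}{f}$ ($l{\left(f \right)} = 1 \frac{1}{f} = \frac{1}{f}$)
$l{\left(-17 \right)} + X = \frac{1}{-17} + 95 = - \frac{1}{17} + 95 = \frac{1614}{17}$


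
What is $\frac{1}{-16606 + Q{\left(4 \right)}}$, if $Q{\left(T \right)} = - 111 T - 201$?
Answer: $- \frac{1}{17251} \approx -5.7968 \cdot 10^{-5}$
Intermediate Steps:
$Q{\left(T \right)} = -201 - 111 T$
$\frac{1}{-16606 + Q{\left(4 \right)}} = \frac{1}{-16606 - 645} = \frac{1}{-17251} = - \frac{1}{17251}$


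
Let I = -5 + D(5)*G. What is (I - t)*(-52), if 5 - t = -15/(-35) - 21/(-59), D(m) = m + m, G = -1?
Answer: 412672/413 ≈ 999.21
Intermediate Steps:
D(m) = 2*m
t = 1741/413 (t = 5 - (-15/(-35) - 21/(-59)) = 5 - (-15*(-1/35) - 21*(-1/59)) = 5 - (3/7 + 21/59) = 5 - 1*324/413 = 5 - 324/413 = 1741/413 ≈ 4.2155)
I = -15 (I = -5 + (2*5)*(-1) = -5 + 10*(-1) = -5 - 10 = -15)
(I - t)*(-52) = (-15 - 1*1741/413)*(-52) = (-15 - 1741/413)*(-52) = -7936/413*(-52) = 412672/413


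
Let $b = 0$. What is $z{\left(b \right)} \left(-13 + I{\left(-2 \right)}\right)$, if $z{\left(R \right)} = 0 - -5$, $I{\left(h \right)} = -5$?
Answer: $-90$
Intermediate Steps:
$z{\left(R \right)} = 5$ ($z{\left(R \right)} = 0 + 5 = 5$)
$z{\left(b \right)} \left(-13 + I{\left(-2 \right)}\right) = 5 \left(-13 - 5\right) = 5 \left(-18\right) = -90$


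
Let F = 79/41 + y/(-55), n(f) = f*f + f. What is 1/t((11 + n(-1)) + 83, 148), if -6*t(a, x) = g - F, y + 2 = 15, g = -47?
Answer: 4510/36599 ≈ 0.12323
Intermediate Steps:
y = 13 (y = -2 + 15 = 13)
n(f) = f + f² (n(f) = f² + f = f + f²)
F = 3812/2255 (F = 79/41 + 13/(-55) = 79*(1/41) + 13*(-1/55) = 79/41 - 13/55 = 3812/2255 ≈ 1.6905)
t(a, x) = 36599/4510 (t(a, x) = -(-47 - 1*3812/2255)/6 = -(-47 - 3812/2255)/6 = -⅙*(-109797/2255) = 36599/4510)
1/t((11 + n(-1)) + 83, 148) = 1/(36599/4510) = 4510/36599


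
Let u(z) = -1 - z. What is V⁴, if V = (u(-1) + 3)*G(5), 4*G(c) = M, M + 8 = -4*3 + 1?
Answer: 10556001/256 ≈ 41234.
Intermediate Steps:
M = -19 (M = -8 + (-4*3 + 1) = -8 + (-12 + 1) = -8 - 11 = -19)
G(c) = -19/4 (G(c) = (¼)*(-19) = -19/4)
V = -57/4 (V = ((-1 - 1*(-1)) + 3)*(-19/4) = ((-1 + 1) + 3)*(-19/4) = (0 + 3)*(-19/4) = 3*(-19/4) = -57/4 ≈ -14.250)
V⁴ = (-57/4)⁴ = 10556001/256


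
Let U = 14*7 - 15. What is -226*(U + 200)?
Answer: -63958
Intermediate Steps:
U = 83 (U = 98 - 15 = 83)
-226*(U + 200) = -226*(83 + 200) = -226*283 = -63958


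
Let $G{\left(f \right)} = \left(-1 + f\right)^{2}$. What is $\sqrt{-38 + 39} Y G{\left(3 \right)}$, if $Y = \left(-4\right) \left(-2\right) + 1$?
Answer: $36$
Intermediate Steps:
$Y = 9$ ($Y = 8 + 1 = 9$)
$\sqrt{-38 + 39} Y G{\left(3 \right)} = \sqrt{-38 + 39} \cdot 9 \left(-1 + 3\right)^{2} = \sqrt{1} \cdot 9 \cdot 2^{2} = 1 \cdot 9 \cdot 4 = 9 \cdot 4 = 36$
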